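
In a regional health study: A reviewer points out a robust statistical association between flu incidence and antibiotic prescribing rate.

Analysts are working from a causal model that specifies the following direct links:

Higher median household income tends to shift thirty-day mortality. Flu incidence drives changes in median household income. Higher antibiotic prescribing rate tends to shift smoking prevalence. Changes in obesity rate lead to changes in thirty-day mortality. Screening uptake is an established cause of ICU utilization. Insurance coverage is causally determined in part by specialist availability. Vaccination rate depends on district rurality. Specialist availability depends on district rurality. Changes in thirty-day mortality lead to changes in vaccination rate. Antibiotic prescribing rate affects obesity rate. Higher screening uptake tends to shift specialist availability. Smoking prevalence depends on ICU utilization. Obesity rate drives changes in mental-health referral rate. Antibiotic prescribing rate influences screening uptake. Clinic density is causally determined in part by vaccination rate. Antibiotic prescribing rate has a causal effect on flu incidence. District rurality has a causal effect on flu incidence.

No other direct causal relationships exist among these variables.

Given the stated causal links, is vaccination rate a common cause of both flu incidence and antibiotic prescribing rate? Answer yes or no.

Vaccination rate has no stated causal path to either flu incidence or antibiotic prescribing rate. A confounder must cause both variables, so vaccination rate does not qualify.

no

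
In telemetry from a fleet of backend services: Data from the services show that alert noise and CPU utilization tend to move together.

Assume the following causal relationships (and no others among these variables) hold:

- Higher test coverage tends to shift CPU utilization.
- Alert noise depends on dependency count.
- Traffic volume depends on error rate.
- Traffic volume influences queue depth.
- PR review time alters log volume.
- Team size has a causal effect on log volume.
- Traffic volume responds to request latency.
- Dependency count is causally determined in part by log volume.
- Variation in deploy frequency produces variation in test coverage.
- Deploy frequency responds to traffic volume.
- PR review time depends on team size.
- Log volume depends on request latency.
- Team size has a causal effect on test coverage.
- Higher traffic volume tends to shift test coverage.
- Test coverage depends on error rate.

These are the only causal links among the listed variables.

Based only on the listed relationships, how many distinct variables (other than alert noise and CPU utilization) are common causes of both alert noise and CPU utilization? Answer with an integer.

The common causes are: request latency (to alert noise via request latency → log volume → dependency count → alert noise; to CPU utilization via request latency → traffic volume → test coverage → CPU utilization); team size (to alert noise via team size → log volume → dependency count → alert noise; to CPU utilization via team size → test coverage → CPU utilization).
Every other variable lacks a causal path to at least one of alert noise and CPU utilization.

2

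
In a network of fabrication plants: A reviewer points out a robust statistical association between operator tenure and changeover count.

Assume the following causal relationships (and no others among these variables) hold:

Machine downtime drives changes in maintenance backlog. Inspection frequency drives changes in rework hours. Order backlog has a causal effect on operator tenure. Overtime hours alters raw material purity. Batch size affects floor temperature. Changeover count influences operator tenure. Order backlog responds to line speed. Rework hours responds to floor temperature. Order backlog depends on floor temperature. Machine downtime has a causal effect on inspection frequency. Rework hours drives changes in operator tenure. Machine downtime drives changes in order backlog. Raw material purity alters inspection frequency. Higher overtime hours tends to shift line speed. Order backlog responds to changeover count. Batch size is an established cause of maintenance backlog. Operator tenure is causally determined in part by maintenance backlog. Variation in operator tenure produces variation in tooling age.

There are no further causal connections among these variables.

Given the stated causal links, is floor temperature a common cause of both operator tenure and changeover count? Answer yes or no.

no

Floor temperature has no stated causal path to changeover count. A confounder must cause both variables, so floor temperature does not qualify.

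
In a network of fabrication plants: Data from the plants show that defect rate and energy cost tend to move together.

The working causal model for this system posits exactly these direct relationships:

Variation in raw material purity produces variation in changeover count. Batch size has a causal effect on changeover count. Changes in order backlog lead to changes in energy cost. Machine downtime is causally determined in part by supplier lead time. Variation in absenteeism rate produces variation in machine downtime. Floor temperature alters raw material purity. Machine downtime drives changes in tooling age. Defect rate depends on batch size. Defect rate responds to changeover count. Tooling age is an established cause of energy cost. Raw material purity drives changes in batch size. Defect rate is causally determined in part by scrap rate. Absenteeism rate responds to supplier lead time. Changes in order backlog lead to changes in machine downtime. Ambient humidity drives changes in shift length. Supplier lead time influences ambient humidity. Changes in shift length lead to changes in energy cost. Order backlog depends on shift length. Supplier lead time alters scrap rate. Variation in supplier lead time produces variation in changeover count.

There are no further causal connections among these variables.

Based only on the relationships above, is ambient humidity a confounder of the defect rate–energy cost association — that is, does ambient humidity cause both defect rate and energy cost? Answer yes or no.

Ambient humidity has no stated causal path to defect rate. A confounder must cause both variables, so ambient humidity does not qualify.

no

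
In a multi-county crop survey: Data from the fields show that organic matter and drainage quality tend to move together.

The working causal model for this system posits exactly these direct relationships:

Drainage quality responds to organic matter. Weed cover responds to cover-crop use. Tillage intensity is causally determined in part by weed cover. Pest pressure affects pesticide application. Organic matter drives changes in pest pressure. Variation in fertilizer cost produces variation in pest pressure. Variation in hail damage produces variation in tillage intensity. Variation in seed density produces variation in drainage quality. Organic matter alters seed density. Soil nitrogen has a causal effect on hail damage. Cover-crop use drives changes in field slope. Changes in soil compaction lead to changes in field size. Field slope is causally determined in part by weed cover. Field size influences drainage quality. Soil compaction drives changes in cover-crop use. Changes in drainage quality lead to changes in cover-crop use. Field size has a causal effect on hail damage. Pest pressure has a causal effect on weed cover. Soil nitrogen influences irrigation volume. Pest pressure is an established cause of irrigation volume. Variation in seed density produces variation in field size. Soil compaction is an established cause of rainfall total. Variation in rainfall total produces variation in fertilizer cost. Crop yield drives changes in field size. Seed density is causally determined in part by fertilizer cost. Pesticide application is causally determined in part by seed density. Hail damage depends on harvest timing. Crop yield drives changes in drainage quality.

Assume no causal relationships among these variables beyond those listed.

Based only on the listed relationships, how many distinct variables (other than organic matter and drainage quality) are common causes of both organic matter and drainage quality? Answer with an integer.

No listed variable has a causal path to both organic matter and drainage quality, so there are no common causes.

0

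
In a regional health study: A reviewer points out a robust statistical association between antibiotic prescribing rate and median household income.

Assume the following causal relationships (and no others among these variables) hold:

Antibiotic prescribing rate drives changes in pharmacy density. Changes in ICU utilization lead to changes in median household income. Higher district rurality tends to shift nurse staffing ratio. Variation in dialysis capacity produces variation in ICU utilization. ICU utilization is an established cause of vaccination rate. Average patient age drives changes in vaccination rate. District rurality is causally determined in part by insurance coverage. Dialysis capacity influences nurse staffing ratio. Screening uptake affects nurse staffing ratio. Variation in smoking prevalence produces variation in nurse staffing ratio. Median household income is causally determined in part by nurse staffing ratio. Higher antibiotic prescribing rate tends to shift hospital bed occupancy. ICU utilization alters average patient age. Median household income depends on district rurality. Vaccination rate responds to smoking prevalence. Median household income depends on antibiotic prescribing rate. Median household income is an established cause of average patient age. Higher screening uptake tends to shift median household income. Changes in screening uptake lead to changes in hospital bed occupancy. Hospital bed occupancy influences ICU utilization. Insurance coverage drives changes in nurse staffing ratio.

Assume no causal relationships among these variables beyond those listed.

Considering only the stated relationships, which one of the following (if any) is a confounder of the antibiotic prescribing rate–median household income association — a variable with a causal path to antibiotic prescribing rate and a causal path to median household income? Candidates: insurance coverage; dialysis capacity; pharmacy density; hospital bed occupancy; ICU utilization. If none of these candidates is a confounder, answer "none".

none

None of the listed candidates has causal paths to both antibiotic prescribing rate and median household income in the stated relationships, so none is a common cause.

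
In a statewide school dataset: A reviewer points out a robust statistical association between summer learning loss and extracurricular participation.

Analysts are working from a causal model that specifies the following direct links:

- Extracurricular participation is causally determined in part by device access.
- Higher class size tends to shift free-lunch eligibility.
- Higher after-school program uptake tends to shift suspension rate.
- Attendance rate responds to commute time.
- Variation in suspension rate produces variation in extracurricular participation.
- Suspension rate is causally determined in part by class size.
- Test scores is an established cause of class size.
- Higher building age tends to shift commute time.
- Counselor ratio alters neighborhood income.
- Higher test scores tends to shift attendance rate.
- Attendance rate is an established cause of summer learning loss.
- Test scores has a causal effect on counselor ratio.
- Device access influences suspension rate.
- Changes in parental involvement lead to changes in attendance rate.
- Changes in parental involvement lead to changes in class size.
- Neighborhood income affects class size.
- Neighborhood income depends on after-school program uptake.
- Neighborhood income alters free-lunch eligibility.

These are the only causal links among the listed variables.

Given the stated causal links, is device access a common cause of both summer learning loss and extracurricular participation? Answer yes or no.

no

Device access has no stated causal path to summer learning loss. A confounder must cause both variables, so device access does not qualify.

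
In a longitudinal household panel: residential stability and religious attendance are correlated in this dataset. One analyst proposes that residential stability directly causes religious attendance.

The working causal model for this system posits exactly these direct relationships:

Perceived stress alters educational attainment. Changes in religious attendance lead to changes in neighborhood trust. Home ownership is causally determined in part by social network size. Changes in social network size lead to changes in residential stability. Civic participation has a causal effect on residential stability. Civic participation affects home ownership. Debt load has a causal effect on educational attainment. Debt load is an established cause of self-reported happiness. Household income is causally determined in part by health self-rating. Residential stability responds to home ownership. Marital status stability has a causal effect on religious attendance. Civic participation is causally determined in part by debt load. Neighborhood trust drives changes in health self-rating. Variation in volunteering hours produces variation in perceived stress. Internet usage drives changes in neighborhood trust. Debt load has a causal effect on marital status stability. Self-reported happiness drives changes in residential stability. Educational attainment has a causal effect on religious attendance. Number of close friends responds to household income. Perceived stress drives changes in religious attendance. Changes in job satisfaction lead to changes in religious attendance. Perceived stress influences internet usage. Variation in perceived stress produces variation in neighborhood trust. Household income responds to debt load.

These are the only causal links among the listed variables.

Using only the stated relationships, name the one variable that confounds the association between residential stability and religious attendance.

Debt load has a causal path to residential stability (debt load → self-reported happiness → residential stability) and a separate causal path to religious attendance (debt load → educational attainment → religious attendance), so it is a common cause of both.
No stated relationship gives residential stability a causal route to religious attendance, so the correlation is explained by the shared upstream cause rather than a direct effect.

debt load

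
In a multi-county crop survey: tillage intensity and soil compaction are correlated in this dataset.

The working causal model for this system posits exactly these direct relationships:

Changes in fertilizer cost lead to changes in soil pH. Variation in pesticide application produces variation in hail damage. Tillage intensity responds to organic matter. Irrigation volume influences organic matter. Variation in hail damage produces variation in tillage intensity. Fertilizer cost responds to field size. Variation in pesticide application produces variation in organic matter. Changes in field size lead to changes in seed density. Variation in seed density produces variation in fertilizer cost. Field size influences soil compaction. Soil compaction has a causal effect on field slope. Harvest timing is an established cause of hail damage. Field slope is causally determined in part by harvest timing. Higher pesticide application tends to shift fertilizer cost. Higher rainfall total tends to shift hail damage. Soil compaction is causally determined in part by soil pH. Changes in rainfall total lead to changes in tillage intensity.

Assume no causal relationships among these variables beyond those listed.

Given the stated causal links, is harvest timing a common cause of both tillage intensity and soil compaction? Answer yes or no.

Harvest timing has no stated causal path to soil compaction. A confounder must cause both variables, so harvest timing does not qualify.

no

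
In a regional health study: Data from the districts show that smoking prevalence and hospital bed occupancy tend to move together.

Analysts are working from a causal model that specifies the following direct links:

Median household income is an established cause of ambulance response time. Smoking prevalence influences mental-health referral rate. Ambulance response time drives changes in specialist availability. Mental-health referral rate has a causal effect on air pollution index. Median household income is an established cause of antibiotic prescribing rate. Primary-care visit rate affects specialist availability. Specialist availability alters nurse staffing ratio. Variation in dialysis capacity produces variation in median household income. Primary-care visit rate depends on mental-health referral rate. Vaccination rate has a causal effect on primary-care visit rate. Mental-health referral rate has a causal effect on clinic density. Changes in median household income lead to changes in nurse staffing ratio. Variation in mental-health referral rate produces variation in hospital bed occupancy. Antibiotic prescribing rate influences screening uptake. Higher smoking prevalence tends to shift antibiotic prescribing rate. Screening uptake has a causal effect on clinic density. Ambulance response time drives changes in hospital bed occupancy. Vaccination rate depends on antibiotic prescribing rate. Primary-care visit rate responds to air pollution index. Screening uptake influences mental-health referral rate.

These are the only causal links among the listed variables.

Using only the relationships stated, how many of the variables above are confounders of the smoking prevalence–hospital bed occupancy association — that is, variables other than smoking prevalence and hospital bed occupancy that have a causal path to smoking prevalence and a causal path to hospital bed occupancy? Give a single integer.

No listed variable has a causal path to both smoking prevalence and hospital bed occupancy, so there are no common causes.

0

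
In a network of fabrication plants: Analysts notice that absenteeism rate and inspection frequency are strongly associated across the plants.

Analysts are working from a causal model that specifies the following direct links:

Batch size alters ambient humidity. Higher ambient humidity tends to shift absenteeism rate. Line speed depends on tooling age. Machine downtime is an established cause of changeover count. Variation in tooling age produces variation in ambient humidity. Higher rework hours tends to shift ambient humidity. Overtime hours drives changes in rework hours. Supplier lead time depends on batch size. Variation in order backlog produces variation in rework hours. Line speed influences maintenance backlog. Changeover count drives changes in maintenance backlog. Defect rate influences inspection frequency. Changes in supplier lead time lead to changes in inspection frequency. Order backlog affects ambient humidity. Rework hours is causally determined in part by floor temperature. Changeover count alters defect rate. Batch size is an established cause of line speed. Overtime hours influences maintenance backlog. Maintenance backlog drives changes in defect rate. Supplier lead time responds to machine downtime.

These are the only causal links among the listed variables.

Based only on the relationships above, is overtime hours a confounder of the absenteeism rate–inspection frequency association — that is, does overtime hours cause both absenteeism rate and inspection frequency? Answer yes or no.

yes

Overtime hours has a causal path to absenteeism rate (overtime hours → rework hours → ambient humidity → absenteeism rate) and to inspection frequency (overtime hours → maintenance backlog → defect rate → inspection frequency), so it is a common cause of both — a confounder.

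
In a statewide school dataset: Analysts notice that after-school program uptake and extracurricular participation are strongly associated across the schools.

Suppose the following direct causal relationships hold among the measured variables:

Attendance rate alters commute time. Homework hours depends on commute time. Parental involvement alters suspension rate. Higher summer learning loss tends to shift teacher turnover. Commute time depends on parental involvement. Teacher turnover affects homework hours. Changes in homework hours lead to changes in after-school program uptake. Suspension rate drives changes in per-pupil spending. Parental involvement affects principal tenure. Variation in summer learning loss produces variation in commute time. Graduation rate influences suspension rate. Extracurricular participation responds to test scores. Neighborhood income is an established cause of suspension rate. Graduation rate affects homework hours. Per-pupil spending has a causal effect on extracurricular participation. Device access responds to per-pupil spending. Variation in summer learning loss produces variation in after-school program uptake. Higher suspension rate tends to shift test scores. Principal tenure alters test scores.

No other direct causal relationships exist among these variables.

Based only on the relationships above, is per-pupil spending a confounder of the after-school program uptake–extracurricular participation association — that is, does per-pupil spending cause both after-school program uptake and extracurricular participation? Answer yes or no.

no

Per-pupil spending has no stated causal path to after-school program uptake. A confounder must cause both variables, so per-pupil spending does not qualify.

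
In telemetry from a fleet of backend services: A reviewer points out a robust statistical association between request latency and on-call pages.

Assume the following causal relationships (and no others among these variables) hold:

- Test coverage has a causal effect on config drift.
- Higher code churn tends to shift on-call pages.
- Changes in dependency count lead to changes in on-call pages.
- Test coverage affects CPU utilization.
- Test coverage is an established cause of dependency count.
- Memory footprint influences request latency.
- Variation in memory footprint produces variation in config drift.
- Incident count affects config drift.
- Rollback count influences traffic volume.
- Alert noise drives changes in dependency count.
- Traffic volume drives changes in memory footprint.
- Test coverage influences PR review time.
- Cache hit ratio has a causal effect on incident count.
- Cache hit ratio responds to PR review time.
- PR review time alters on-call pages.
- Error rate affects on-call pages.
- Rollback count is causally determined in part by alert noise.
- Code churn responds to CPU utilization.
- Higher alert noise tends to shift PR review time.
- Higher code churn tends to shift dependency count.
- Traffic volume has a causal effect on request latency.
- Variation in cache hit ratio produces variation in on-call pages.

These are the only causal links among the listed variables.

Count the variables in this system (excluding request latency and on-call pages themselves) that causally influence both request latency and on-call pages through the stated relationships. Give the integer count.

1

The common causes are: alert noise (to request latency via alert noise → rollback count → traffic volume → request latency; to on-call pages via alert noise → dependency count → on-call pages).
Every other variable lacks a causal path to at least one of request latency and on-call pages.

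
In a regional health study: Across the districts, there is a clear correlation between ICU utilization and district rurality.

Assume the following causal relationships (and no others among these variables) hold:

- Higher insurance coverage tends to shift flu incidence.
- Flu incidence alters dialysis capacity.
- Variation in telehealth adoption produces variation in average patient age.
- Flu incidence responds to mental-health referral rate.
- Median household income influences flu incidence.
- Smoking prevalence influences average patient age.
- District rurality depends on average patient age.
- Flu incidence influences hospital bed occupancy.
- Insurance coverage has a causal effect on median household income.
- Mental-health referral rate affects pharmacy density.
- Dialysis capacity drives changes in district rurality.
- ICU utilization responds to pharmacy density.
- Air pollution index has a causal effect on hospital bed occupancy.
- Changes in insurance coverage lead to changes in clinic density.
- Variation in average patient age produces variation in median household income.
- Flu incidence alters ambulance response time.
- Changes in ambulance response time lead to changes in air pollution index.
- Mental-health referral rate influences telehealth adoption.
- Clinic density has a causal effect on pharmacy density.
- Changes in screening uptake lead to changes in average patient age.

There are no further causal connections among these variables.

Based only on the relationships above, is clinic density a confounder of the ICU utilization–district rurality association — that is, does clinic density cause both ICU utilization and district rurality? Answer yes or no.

no

Clinic density has no stated causal path to district rurality. A confounder must cause both variables, so clinic density does not qualify.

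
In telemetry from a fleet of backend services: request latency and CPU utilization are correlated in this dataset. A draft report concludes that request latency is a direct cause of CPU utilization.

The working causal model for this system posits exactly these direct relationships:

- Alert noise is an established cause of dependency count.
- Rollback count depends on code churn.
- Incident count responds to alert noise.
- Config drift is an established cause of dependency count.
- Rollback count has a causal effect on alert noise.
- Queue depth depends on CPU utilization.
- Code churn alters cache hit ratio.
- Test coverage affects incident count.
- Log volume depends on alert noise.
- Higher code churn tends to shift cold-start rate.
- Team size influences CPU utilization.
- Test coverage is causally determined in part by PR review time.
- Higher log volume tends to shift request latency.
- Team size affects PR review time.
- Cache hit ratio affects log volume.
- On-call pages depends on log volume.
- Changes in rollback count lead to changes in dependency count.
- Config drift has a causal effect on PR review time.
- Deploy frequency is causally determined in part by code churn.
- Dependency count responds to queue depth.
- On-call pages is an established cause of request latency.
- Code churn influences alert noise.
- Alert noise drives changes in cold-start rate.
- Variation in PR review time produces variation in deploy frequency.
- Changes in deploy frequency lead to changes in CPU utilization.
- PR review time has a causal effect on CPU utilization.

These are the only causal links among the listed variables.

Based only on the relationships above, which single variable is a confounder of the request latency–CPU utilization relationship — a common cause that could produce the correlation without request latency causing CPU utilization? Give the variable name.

Code churn has a causal path to request latency (code churn → cache hit ratio → log volume → request latency) and a separate causal path to CPU utilization (code churn → deploy frequency → CPU utilization), so it is a common cause of both.
No stated relationship gives request latency a causal route to CPU utilization, so the correlation is explained by the shared upstream cause rather than a direct effect.

code churn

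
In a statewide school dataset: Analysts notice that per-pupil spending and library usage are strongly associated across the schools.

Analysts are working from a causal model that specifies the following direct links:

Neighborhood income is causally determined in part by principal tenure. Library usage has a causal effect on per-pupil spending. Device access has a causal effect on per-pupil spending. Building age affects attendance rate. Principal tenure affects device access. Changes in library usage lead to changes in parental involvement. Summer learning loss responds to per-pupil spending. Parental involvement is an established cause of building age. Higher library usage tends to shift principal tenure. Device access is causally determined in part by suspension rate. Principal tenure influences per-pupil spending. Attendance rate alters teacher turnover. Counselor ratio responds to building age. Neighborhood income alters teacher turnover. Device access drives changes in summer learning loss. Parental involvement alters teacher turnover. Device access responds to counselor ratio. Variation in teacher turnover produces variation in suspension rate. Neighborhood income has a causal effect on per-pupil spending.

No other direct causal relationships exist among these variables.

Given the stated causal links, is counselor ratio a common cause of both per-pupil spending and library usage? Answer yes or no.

no

Counselor ratio has no stated causal path to library usage. A confounder must cause both variables, so counselor ratio does not qualify.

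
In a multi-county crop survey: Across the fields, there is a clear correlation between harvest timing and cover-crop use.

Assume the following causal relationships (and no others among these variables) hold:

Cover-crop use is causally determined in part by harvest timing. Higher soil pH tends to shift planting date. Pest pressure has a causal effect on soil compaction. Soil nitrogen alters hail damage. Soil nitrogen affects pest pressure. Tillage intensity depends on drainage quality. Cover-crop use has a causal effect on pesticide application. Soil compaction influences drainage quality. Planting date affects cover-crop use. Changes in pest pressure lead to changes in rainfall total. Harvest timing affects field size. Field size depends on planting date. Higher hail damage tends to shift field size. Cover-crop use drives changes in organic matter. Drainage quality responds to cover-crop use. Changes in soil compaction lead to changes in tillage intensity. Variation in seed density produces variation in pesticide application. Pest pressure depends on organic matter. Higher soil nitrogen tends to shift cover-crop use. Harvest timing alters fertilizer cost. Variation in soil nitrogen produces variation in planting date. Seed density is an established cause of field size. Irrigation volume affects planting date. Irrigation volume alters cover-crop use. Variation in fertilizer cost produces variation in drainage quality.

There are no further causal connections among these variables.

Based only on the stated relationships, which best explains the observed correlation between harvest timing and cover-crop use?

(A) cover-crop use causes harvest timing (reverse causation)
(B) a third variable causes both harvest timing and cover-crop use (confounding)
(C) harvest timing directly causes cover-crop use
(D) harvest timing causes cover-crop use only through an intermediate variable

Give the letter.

There is a stated direct causal link harvest timing → cover-crop use, and no variable causes both harvest timing and cover-crop use, so the correlation reflects direct causation.

C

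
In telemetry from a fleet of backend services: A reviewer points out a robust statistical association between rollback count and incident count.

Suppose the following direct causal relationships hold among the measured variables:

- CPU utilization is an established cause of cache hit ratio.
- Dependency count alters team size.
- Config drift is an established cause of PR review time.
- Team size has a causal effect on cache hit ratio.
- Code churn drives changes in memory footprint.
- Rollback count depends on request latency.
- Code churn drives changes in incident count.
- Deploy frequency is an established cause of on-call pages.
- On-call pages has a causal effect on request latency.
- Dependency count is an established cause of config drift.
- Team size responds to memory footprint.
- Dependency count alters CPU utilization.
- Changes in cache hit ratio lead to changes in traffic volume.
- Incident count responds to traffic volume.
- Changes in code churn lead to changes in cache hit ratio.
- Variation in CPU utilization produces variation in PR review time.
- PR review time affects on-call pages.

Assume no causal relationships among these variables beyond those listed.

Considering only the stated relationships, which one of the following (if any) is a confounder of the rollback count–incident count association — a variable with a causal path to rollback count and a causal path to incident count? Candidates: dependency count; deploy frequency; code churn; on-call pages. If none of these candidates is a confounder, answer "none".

Dependency count causes rollback count (dependency count → config drift → PR review time → on-call pages → request latency → rollback count) and also causes incident count (dependency count → team size → cache hit ratio → traffic volume → incident count); it is a common cause of both.
Each of the other candidates lacks a causal path to at least one of rollback count and incident count, so they do not confound the relationship.

dependency count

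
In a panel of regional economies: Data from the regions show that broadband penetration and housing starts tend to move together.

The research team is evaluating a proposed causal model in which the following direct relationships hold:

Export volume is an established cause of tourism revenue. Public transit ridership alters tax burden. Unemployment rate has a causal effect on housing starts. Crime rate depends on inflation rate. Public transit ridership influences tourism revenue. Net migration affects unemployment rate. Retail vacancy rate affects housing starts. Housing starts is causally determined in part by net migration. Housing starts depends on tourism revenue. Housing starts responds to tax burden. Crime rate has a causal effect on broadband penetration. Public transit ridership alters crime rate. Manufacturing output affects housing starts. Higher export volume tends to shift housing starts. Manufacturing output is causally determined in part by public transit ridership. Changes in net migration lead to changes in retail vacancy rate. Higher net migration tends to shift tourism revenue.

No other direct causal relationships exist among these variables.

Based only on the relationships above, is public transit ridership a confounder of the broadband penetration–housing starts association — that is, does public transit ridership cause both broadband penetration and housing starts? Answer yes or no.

Public transit ridership has a causal path to broadband penetration (public transit ridership → crime rate → broadband penetration) and to housing starts (public transit ridership → tourism revenue → housing starts), so it is a common cause of both — a confounder.

yes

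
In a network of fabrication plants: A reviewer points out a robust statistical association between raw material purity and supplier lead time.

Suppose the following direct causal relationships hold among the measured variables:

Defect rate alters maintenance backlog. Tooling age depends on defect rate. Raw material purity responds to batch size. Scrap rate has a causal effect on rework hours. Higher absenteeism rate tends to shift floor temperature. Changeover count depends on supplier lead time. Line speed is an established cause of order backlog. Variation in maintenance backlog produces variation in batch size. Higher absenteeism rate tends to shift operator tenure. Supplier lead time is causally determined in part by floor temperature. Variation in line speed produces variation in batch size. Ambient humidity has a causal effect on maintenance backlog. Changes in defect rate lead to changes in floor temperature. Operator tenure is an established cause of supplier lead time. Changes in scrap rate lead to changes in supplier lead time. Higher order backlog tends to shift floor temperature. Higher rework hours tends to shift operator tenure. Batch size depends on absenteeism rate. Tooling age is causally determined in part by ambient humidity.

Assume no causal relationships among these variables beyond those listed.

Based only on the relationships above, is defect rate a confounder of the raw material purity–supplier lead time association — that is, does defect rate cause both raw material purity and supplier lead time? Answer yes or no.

Defect rate has a causal path to raw material purity (defect rate → maintenance backlog → batch size → raw material purity) and to supplier lead time (defect rate → floor temperature → supplier lead time), so it is a common cause of both — a confounder.

yes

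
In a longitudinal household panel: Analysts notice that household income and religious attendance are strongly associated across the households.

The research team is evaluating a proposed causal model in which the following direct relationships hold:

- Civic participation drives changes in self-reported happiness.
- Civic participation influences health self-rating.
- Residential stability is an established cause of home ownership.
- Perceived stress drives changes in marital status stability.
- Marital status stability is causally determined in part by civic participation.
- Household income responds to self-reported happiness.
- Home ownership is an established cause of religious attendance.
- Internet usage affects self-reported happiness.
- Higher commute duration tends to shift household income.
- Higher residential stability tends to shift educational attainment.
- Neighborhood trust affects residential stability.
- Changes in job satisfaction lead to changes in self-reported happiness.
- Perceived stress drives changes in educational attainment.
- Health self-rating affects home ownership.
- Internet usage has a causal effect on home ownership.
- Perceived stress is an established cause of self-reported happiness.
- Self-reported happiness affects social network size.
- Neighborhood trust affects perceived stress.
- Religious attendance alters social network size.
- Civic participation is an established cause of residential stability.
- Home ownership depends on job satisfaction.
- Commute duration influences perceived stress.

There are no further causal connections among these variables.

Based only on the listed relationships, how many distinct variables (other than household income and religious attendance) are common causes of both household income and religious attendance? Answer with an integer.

The common causes are: civic participation (to household income via civic participation → self-reported happiness → household income; to religious attendance via civic participation → health self-rating → home ownership → religious attendance); internet usage (to household income via internet usage → self-reported happiness → household income; to religious attendance via internet usage → home ownership → religious attendance); job satisfaction (to household income via job satisfaction → self-reported happiness → household income; to religious attendance via job satisfaction → home ownership → religious attendance); neighborhood trust (to household income via neighborhood trust → perceived stress → self-reported happiness → household income; to religious attendance via neighborhood trust → residential stability → home ownership → religious attendance).
Every other variable lacks a causal path to at least one of household income and religious attendance.

4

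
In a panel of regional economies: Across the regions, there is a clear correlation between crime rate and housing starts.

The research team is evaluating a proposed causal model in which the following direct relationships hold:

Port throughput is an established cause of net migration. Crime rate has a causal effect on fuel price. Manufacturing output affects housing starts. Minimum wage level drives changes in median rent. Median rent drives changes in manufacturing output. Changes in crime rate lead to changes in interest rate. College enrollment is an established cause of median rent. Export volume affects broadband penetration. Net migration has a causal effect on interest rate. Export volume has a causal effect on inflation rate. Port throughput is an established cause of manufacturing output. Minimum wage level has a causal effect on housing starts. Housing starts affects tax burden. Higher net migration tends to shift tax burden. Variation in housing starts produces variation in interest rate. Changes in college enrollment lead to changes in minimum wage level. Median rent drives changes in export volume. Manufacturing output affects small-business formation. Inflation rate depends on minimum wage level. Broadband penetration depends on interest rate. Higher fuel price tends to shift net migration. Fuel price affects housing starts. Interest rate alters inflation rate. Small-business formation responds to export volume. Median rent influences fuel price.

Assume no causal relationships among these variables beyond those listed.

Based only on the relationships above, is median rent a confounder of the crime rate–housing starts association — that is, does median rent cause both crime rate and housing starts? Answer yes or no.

no

Median rent has no stated causal path to crime rate. A confounder must cause both variables, so median rent does not qualify.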